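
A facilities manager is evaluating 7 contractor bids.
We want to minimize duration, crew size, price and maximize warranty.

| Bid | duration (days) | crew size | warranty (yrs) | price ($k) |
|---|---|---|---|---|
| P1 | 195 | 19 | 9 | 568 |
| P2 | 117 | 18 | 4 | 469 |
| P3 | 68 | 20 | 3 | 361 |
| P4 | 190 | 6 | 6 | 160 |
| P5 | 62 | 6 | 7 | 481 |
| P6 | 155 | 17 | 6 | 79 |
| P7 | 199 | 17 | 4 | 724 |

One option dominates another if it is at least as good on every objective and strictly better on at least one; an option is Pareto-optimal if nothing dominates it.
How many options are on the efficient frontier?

6

P1: not dominated (best warranty).
P2: not dominated.
P3: not dominated.
P4: not dominated.
P5: not dominated (best duration).
P6: not dominated (best price).
P7: dominated by P4 (duration 190≤199, crew size 6≤17, warranty 6≥4, price 160≤724).
Pareto-optimal: P1, P2, P3, P4, P5, P6 → 6.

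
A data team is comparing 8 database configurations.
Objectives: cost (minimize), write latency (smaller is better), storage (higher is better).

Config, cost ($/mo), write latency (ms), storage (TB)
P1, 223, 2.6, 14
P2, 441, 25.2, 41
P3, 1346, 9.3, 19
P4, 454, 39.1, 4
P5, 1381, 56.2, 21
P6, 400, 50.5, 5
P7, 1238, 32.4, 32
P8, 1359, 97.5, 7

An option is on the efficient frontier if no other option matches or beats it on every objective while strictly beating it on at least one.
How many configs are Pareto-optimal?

3

P1: not dominated (best cost).
P2: not dominated (best storage).
P3: not dominated.
P4: dominated by P1 (cost 223≤454, write latency 2.6≤39.1, storage 14≥4).
P5: dominated by P2 (cost 441≤1381, write latency 25.2≤56.2, storage 41≥21).
P6: dominated by P1 (cost 223≤400, write latency 2.6≤50.5, storage 14≥5).
P7: dominated by P2 (cost 441≤1238, write latency 25.2≤32.4, storage 41≥32).
P8: dominated by P1 (cost 223≤1359, write latency 2.6≤97.5, storage 14≥7).
Pareto-optimal: P1, P2, P3 → 3.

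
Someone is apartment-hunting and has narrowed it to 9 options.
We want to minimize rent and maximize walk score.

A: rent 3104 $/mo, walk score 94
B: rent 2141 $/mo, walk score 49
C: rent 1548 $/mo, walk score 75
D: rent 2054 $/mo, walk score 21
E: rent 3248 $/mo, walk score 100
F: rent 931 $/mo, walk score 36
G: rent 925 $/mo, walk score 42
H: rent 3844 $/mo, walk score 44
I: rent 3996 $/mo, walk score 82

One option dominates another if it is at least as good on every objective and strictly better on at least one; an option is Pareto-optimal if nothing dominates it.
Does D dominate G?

D vs G: D is worse on rent (2054 vs 925), so it does not dominate G.

No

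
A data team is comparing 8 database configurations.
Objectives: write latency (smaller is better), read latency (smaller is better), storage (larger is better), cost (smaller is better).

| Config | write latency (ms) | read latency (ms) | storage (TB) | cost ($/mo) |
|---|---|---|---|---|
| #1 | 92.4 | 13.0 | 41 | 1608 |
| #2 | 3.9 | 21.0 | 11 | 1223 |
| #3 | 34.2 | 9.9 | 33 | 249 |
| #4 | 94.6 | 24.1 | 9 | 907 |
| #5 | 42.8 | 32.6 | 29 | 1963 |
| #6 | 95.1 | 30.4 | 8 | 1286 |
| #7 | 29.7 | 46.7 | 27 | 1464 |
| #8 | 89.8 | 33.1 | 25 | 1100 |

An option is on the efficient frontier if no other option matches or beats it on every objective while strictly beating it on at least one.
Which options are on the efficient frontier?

#1: not dominated (best storage).
#2: not dominated (best write latency).
#3: not dominated (best read latency).
#4: dominated by #3 (write latency 34.2≤94.6, read latency 9.9≤24.1, storage 33≥9, cost 249≤907).
#5: dominated by #3 (write latency 34.2≤42.8, read latency 9.9≤32.6, storage 33≥29, cost 249≤1963).
#6: dominated by #2 (write latency 3.9≤95.1, read latency 21.0≤30.4, storage 11≥8, cost 1223≤1286).
#7: not dominated.
#8: dominated by #3 (write latency 34.2≤89.8, read latency 9.9≤33.1, storage 33≥25, cost 249≤1100).

#1, #2, #3, #7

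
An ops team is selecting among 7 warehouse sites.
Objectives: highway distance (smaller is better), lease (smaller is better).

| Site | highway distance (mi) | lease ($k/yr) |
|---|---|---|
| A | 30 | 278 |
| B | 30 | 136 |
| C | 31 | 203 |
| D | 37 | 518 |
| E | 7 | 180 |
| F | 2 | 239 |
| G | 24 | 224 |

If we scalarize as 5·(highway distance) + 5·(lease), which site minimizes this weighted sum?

A: 5·30 + 5·278 = 1540
B: 5·30 + 5·136 = 830
C: 5·31 + 5·203 = 1170
D: 5·37 + 5·518 = 2775
E: 5·7 + 5·180 = 935
F: 5·2 + 5·239 = 1205
G: 5·24 + 5·224 = 1240
Lowest: B at 830.

B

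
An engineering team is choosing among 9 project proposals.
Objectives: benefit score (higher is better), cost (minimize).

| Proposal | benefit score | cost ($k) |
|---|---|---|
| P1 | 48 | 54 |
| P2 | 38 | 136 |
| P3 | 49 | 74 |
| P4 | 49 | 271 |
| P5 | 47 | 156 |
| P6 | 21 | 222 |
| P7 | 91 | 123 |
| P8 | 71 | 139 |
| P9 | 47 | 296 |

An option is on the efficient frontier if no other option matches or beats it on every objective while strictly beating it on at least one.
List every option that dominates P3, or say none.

P1: worse on benefit score (48 vs 49).
P2: worse on benefit score (38 vs 49).
P4: worse on cost (271 vs 74).
P5: worse on benefit score (47 vs 49).
P6: worse on benefit score (21 vs 49).
P7: worse on cost (123 vs 74).
P8: worse on cost (139 vs 74).
P9: worse on benefit score (47 vs 49).
No option dominates P3.

none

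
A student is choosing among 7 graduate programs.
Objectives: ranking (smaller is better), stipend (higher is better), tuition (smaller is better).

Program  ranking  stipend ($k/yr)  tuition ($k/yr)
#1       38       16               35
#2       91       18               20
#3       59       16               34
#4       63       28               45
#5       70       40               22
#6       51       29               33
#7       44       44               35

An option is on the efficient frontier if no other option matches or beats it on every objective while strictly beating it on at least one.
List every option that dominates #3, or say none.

#6

#6: ranking 51≤59, stipend 29≥16, tuition 33≤34 — dominates #3.
Others (#1, #2, #4, #5, #7) are each worse than #3 on at least one objective.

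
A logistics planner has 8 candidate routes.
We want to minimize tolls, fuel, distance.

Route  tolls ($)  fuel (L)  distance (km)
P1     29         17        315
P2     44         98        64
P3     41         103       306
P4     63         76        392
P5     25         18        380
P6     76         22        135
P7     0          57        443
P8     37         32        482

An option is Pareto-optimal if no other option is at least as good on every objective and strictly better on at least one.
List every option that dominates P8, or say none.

P1, P5

P1: tolls 29≤37, fuel 17≤32, distance 315≤482 — dominates P8.
P5: tolls 25≤37, fuel 18≤32, distance 380≤482 — dominates P8.
Others (P2, P3, P4, P6, P7) are each worse than P8 on at least one objective.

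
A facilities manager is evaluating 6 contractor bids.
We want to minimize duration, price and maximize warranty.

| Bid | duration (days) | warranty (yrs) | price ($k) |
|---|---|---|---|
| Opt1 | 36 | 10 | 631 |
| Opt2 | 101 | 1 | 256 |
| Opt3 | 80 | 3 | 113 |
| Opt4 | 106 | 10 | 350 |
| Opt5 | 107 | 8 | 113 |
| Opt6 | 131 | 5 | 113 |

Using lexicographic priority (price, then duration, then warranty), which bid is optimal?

First minimize price: best is 113, kept {Opt3, Opt5, Opt6}.
Then minimize duration: best is 80, kept {Opt3}.

Opt3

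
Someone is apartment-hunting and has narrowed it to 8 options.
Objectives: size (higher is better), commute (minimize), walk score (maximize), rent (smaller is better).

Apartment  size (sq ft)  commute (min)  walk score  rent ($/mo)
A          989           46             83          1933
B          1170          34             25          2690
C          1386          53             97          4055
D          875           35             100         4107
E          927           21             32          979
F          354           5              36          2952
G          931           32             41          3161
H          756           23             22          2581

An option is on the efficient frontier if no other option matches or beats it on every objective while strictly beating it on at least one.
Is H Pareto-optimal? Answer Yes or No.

No

E vs H: size 927≥756, commute 21≤23, walk score 32≥22, rent 979≤2581 — E is at least as good on every objective and strictly better on at least one, so E dominates H.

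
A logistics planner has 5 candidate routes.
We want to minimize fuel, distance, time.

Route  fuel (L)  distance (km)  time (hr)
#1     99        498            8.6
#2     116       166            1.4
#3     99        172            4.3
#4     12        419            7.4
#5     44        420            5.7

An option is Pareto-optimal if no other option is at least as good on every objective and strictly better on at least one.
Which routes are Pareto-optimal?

#2, #3, #4, #5

#1: dominated by #3 (fuel 99≤99, distance 172≤498, time 4.3≤8.6).
#2: not dominated (best distance).
#3: not dominated.
#4: not dominated (best fuel).
#5: not dominated.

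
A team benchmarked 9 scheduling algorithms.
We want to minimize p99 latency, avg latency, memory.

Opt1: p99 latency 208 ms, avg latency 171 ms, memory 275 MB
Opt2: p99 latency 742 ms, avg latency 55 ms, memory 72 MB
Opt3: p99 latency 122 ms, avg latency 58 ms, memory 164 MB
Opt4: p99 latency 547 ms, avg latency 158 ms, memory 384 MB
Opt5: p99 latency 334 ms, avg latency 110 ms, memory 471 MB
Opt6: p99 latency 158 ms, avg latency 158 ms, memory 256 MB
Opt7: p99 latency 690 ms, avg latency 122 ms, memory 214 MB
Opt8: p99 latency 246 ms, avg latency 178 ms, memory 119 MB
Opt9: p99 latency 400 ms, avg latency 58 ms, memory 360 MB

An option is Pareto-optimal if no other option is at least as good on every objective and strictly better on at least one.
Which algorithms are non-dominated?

Opt1: dominated by Opt3 (p99 latency 122≤208, avg latency 58≤171, memory 164≤275).
Opt2: not dominated (best avg latency).
Opt3: not dominated (best p99 latency).
Opt4: dominated by Opt3 (p99 latency 122≤547, avg latency 58≤158, memory 164≤384).
Opt5: dominated by Opt3 (p99 latency 122≤334, avg latency 58≤110, memory 164≤471).
Opt6: dominated by Opt3 (p99 latency 122≤158, avg latency 58≤158, memory 164≤256).
Opt7: dominated by Opt3 (p99 latency 122≤690, avg latency 58≤122, memory 164≤214).
Opt8: not dominated.
Opt9: dominated by Opt3 (p99 latency 122≤400, avg latency 58≤58, memory 164≤360).

Opt2, Opt3, Opt8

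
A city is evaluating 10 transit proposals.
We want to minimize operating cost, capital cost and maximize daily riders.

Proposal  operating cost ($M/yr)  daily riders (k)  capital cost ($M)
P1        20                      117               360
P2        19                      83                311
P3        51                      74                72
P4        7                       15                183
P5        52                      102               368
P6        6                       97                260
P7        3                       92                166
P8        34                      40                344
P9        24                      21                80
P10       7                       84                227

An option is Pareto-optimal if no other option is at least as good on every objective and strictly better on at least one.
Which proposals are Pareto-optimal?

P1, P3, P6, P7, P9

P1: not dominated (best daily riders).
P2: dominated by P6 (operating cost 6≤19, daily riders 97≥83, capital cost 260≤311).
P3: not dominated (best capital cost).
P4: dominated by P7 (operating cost 3≤7, daily riders 92≥15, capital cost 166≤183).
P5: dominated by P1 (operating cost 20≤52, daily riders 117≥102, capital cost 360≤368).
P6: not dominated.
P7: not dominated (best operating cost).
P8: dominated by P2 (operating cost 19≤34, daily riders 83≥40, capital cost 311≤344).
P9: not dominated.
P10: dominated by P7 (operating cost 3≤7, daily riders 92≥84, capital cost 166≤227).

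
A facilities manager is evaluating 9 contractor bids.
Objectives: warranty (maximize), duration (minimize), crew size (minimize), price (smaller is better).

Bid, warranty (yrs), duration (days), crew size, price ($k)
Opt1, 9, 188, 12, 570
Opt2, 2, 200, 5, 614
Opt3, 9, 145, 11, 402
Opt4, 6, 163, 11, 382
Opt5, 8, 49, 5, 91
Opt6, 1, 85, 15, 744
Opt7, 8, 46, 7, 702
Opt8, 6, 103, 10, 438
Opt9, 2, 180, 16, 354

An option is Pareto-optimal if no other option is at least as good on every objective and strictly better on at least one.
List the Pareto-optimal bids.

Opt3, Opt5, Opt7

Opt1: dominated by Opt3 (warranty 9≥9, duration 145≤188, crew size 11≤12, price 402≤570).
Opt2: dominated by Opt5 (warranty 8≥2, duration 49≤200, crew size 5≤5, price 91≤614).
Opt3: not dominated.
Opt4: dominated by Opt5 (warranty 8≥6, duration 49≤163, crew size 5≤11, price 91≤382).
Opt5: not dominated (best price).
Opt6: dominated by Opt5 (warranty 8≥1, duration 49≤85, crew size 5≤15, price 91≤744).
Opt7: not dominated (best duration).
Opt8: dominated by Opt5 (warranty 8≥6, duration 49≤103, crew size 5≤10, price 91≤438).
Opt9: dominated by Opt5 (warranty 8≥2, duration 49≤180, crew size 5≤16, price 91≤354).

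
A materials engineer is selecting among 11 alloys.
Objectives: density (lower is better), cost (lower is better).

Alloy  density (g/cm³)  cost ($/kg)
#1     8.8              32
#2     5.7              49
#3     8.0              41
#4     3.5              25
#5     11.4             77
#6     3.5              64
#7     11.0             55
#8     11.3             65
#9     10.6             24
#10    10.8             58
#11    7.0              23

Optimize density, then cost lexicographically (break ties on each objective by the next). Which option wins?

First minimize density: best is 3.5, kept {#4, #6}.
Then minimize cost: best is 25, kept {#4}.

#4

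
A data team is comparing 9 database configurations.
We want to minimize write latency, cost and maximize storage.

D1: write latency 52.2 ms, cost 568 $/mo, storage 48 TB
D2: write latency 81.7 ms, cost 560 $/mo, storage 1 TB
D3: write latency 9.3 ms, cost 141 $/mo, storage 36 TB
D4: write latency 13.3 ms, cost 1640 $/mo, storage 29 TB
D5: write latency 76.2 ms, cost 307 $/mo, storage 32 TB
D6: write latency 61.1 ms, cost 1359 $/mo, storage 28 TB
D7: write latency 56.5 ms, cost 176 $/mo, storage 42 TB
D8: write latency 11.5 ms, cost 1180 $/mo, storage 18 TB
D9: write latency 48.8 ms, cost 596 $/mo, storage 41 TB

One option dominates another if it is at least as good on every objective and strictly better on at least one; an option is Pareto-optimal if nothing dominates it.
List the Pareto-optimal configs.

D1, D3, D7, D9

D1: not dominated (best storage).
D2: dominated by D3 (write latency 9.3≤81.7, cost 141≤560, storage 36≥1).
D3: not dominated (best write latency).
D4: dominated by D3 (write latency 9.3≤13.3, cost 141≤1640, storage 36≥29).
D5: dominated by D3 (write latency 9.3≤76.2, cost 141≤307, storage 36≥32).
D6: dominated by D1 (write latency 52.2≤61.1, cost 568≤1359, storage 48≥28).
D7: not dominated.
D8: dominated by D3 (write latency 9.3≤11.5, cost 141≤1180, storage 36≥18).
D9: not dominated.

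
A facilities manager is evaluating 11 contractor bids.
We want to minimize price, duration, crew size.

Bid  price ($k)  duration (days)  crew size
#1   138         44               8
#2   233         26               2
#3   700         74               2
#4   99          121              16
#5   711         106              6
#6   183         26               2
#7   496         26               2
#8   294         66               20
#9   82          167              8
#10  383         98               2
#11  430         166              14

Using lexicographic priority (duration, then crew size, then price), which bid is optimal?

#6

First minimize duration: best is 26, kept {#2, #6, #7}.
Then minimize crew size: best is 2, kept {#2, #6, #7}.
Then minimize price: best is 183, kept {#6}.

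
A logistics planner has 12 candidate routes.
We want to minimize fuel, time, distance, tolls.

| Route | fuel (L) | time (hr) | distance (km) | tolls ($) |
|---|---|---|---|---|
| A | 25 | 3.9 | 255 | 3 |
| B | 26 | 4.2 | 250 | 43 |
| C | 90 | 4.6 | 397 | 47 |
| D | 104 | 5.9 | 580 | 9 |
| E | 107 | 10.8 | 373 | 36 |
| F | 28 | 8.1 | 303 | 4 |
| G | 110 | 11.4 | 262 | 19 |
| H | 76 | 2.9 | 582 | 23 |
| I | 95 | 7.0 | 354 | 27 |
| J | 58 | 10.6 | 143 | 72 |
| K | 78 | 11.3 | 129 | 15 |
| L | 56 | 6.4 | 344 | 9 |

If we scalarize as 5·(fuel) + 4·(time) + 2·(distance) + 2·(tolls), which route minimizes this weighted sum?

A: 5·25 + 4·3.9 + 2·255 + 2·3 = 656.6
B: 5·26 + 4·4.2 + 2·250 + 2·43 = 732.8
C: 5·90 + 4·4.6 + 2·397 + 2·47 = 1356.4
D: 5·104 + 4·5.9 + 2·580 + 2·9 = 1721.6
E: 5·107 + 4·10.8 + 2·373 + 2·36 = 1396.2
F: 5·28 + 4·8.1 + 2·303 + 2·4 = 786.4
G: 5·110 + 4·11.4 + 2·262 + 2·19 = 1157.6
H: 5·76 + 4·2.9 + 2·582 + 2·23 = 1601.6
I: 5·95 + 4·7.0 + 2·354 + 2·27 = 1265.0
J: 5·58 + 4·10.6 + 2·143 + 2·72 = 762.4
K: 5·78 + 4·11.3 + 2·129 + 2·15 = 723.2
L: 5·56 + 4·6.4 + 2·344 + 2·9 = 1011.6
Lowest: A at 656.6.

A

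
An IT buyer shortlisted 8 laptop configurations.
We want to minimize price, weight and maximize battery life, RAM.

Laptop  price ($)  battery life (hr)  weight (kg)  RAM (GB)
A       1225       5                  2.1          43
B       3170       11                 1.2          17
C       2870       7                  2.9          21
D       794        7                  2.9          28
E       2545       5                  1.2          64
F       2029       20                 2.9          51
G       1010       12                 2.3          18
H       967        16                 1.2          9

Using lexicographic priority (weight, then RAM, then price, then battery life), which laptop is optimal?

E

First minimize weight: best is 1.2, kept {B, E, H}.
Then maximize RAM: best is 64, kept {E}.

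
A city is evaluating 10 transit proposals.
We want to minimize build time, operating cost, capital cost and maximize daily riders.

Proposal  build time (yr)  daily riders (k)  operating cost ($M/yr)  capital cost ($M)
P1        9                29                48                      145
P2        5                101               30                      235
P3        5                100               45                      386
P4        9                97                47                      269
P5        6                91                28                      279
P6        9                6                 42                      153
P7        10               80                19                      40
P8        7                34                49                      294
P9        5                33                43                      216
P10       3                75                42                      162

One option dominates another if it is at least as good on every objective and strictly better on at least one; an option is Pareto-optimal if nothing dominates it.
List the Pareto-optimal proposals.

P1: not dominated.
P2: not dominated (best daily riders).
P3: dominated by P2 (build time 5≤5, daily riders 101≥100, operating cost 30≤45, capital cost 235≤386).
P4: dominated by P2 (build time 5≤9, daily riders 101≥97, operating cost 30≤47, capital cost 235≤269).
P5: not dominated.
P6: not dominated.
P7: not dominated (best operating cost).
P8: dominated by P2 (build time 5≤7, daily riders 101≥34, operating cost 30≤49, capital cost 235≤294).
P9: dominated by P10 (build time 3≤5, daily riders 75≥33, operating cost 42≤43, capital cost 162≤216).
P10: not dominated (best build time).

P1, P2, P5, P6, P7, P10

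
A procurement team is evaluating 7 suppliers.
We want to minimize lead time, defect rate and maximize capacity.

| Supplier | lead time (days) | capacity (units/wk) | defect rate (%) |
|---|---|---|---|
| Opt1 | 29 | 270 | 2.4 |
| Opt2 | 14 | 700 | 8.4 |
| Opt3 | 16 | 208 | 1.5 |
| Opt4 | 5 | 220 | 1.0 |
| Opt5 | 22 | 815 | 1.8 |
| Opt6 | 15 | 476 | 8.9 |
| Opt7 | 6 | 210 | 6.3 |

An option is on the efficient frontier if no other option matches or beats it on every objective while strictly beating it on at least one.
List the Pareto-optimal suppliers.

Opt2, Opt4, Opt5

Opt1: dominated by Opt5 (lead time 22≤29, capacity 815≥270, defect rate 1.8≤2.4).
Opt2: not dominated.
Opt3: dominated by Opt4 (lead time 5≤16, capacity 220≥208, defect rate 1.0≤1.5).
Opt4: not dominated (best lead time).
Opt5: not dominated (best capacity).
Opt6: dominated by Opt2 (lead time 14≤15, capacity 700≥476, defect rate 8.4≤8.9).
Opt7: dominated by Opt4 (lead time 5≤6, capacity 220≥210, defect rate 1.0≤6.3).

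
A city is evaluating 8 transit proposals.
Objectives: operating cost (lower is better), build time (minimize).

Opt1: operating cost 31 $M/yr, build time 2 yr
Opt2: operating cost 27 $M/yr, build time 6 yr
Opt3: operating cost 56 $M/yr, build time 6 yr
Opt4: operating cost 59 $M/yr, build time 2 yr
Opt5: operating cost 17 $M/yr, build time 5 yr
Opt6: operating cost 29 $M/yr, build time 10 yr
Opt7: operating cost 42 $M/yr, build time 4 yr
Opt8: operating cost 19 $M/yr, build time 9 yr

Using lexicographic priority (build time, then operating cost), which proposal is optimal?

First minimize build time: best is 2, kept {Opt1, Opt4}.
Then minimize operating cost: best is 31, kept {Opt1}.

Opt1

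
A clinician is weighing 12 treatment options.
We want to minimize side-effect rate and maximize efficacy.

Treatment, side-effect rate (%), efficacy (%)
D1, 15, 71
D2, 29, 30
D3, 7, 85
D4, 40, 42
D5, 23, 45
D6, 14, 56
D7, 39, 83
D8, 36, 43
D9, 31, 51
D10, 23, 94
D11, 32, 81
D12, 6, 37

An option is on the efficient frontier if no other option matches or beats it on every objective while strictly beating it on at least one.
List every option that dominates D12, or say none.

none

D1: worse on side-effect rate (15 vs 6).
D2: worse on side-effect rate (29 vs 6).
D3: worse on side-effect rate (7 vs 6).
D4: worse on side-effect rate (40 vs 6).
D5: worse on side-effect rate (23 vs 6).
D6: worse on side-effect rate (14 vs 6).
D7: worse on side-effect rate (39 vs 6).
D8: worse on side-effect rate (36 vs 6).
D9: worse on side-effect rate (31 vs 6).
D10: worse on side-effect rate (23 vs 6).
D11: worse on side-effect rate (32 vs 6).
No option dominates D12.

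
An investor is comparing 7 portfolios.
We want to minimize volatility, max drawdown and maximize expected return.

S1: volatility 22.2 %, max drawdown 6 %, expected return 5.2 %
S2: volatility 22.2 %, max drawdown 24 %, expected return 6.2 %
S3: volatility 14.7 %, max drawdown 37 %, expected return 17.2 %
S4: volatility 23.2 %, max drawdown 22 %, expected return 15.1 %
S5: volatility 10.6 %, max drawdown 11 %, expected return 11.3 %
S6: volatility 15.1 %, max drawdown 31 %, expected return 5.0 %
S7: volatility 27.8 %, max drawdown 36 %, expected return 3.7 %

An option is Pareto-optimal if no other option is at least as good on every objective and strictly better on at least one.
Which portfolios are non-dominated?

S1: not dominated (best max drawdown).
S2: dominated by S5 (volatility 10.6≤22.2, max drawdown 11≤24, expected return 11.3≥6.2).
S3: not dominated (best expected return).
S4: not dominated.
S5: not dominated (best volatility).
S6: dominated by S5 (volatility 10.6≤15.1, max drawdown 11≤31, expected return 11.3≥5.0).
S7: dominated by S1 (volatility 22.2≤27.8, max drawdown 6≤36, expected return 5.2≥3.7).

S1, S3, S4, S5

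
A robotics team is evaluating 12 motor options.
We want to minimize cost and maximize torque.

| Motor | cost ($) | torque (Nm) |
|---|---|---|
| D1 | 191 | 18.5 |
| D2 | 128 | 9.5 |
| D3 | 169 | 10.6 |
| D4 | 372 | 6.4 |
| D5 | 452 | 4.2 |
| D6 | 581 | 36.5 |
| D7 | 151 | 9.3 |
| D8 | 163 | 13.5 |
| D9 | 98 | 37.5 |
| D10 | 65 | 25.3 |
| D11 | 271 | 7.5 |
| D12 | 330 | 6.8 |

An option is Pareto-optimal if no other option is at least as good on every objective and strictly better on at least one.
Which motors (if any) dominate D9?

D1: worse on cost (191 vs 98).
D2: worse on cost (128 vs 98).
D3: worse on cost (169 vs 98).
D4: worse on cost (372 vs 98).
D5: worse on cost (452 vs 98).
D6: worse on cost (581 vs 98).
D7: worse on cost (151 vs 98).
D8: worse on cost (163 vs 98).
D10: worse on torque (25.3 vs 37.5).
D11: worse on cost (271 vs 98).
D12: worse on cost (330 vs 98).
No option dominates D9.

none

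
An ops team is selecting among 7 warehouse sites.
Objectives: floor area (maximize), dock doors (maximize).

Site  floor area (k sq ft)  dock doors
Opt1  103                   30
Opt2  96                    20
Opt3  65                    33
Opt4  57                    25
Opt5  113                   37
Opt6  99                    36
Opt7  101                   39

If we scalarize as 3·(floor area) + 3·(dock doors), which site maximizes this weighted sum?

Opt1: 3·103 + 3·30 = 399
Opt2: 3·96 + 3·20 = 348
Opt3: 3·65 + 3·33 = 294
Opt4: 3·57 + 3·25 = 246
Opt5: 3·113 + 3·37 = 450
Opt6: 3·99 + 3·36 = 405
Opt7: 3·101 + 3·39 = 420
Highest: Opt5 at 450.

Opt5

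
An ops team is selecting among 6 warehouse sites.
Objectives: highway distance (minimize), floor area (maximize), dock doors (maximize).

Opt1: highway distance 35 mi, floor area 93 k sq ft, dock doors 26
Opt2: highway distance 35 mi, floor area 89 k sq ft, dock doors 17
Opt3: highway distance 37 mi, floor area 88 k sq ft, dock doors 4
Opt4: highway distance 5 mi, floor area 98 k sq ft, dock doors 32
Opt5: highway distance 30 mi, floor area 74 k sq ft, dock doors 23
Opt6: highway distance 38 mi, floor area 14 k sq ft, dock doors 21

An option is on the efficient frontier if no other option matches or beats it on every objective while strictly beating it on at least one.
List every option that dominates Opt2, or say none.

Opt1: highway distance 35≤35, floor area 93≥89, dock doors 26≥17 — dominates Opt2.
Opt4: highway distance 5≤35, floor area 98≥89, dock doors 32≥17 — dominates Opt2.
Others (Opt3, Opt5, Opt6) are each worse than Opt2 on at least one objective.

Opt1, Opt4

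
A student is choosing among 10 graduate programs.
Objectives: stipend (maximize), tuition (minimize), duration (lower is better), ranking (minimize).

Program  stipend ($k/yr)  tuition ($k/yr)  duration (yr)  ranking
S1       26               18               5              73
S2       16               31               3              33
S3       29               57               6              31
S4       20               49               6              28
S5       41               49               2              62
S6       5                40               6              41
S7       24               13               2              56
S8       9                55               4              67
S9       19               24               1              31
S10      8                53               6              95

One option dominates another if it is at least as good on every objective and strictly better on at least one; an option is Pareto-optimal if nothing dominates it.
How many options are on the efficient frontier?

6

S1: not dominated.
S2: dominated by S9 (stipend 19≥16, tuition 24≤31, duration 1≤3, ranking 31≤33).
S3: not dominated.
S4: not dominated (best ranking).
S5: not dominated (best stipend).
S6: dominated by S2 (stipend 16≥5, tuition 31≤40, duration 3≤6, ranking 33≤41).
S7: not dominated (best tuition).
S8: dominated by S2 (stipend 16≥9, tuition 31≤55, duration 3≤4, ranking 33≤67).
S9: not dominated (best duration).
S10: dominated by S1 (stipend 26≥8, tuition 18≤53, duration 5≤6, ranking 73≤95).
Pareto-optimal: S1, S3, S4, S5, S7, S9 → 6.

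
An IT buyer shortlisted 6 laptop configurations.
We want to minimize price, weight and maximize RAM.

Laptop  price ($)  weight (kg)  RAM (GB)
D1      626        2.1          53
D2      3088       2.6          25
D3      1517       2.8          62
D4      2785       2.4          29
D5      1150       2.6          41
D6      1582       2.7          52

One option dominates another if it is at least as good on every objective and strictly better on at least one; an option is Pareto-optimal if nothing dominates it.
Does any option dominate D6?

Yes

D1 vs D6: price 626≤1582, weight 2.1≤2.7, RAM 53≥52 — D1 is at least as good on every objective and strictly better on at least one, so D1 dominates D6.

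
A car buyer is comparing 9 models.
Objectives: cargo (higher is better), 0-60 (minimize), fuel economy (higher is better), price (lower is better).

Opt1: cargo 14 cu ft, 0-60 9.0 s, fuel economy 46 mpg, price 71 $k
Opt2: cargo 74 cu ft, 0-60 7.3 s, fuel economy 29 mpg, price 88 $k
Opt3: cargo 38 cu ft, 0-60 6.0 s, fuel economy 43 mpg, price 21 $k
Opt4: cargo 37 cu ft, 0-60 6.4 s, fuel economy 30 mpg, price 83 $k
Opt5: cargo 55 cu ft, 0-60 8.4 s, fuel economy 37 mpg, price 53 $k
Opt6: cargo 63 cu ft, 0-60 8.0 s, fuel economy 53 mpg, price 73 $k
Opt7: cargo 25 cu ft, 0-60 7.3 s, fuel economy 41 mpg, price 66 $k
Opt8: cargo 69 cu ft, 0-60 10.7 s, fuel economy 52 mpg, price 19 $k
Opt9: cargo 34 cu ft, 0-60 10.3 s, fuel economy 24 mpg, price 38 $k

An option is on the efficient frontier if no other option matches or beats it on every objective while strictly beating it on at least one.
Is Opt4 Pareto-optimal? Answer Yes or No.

Opt3 vs Opt4: cargo 38≥37, 0-60 6.0≤6.4, fuel economy 43≥30, price 21≤83 — Opt3 is at least as good on every objective and strictly better on at least one, so Opt3 dominates Opt4.

No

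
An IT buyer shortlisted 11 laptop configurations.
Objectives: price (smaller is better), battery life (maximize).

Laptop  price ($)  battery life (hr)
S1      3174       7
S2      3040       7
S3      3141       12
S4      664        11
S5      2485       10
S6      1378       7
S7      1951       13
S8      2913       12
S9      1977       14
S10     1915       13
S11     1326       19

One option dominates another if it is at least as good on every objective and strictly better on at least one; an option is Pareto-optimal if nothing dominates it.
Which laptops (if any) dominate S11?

none

S1: worse on price (3174 vs 1326).
S2: worse on price (3040 vs 1326).
S3: worse on price (3141 vs 1326).
S4: worse on battery life (11 vs 19).
S5: worse on price (2485 vs 1326).
S6: worse on price (1378 vs 1326).
S7: worse on price (1951 vs 1326).
S8: worse on price (2913 vs 1326).
S9: worse on price (1977 vs 1326).
S10: worse on price (1915 vs 1326).
No option dominates S11.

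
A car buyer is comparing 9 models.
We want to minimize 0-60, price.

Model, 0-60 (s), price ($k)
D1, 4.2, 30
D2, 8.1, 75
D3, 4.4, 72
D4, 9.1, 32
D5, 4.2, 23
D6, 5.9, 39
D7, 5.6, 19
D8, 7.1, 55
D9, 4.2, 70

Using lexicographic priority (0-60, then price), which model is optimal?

First minimize 0-60: best is 4.2, kept {D1, D5, D9}.
Then minimize price: best is 23, kept {D5}.

D5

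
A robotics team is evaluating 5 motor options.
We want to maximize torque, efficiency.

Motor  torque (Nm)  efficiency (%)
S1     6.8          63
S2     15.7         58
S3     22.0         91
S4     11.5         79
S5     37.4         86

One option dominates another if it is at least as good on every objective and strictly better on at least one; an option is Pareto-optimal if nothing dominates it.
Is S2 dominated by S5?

S5 vs S2: torque 37.4≥15.7, efficiency 86≥58 — S5 is at least as good on every objective with at least one strict improvement.

Yes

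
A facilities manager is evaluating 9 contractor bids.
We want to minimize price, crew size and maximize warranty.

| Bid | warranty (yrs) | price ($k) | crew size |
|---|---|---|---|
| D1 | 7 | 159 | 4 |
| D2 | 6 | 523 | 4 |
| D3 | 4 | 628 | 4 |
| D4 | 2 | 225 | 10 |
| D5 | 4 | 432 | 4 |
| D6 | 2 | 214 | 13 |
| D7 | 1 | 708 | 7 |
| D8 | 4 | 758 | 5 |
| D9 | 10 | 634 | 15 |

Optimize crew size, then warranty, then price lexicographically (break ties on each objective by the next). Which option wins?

First minimize crew size: best is 4, kept {D1, D2, D3, D5}.
Then maximize warranty: best is 7, kept {D1}.

D1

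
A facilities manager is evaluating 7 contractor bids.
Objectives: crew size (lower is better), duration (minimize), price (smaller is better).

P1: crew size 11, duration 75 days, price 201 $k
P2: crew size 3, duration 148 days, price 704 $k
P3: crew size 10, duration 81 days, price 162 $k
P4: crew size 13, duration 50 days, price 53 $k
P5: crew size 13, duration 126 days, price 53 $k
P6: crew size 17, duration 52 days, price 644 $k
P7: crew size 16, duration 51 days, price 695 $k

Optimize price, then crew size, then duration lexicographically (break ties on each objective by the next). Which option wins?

P4

First minimize price: best is 53, kept {P4, P5}.
Then minimize crew size: best is 13, kept {P4, P5}.
Then minimize duration: best is 50, kept {P4}.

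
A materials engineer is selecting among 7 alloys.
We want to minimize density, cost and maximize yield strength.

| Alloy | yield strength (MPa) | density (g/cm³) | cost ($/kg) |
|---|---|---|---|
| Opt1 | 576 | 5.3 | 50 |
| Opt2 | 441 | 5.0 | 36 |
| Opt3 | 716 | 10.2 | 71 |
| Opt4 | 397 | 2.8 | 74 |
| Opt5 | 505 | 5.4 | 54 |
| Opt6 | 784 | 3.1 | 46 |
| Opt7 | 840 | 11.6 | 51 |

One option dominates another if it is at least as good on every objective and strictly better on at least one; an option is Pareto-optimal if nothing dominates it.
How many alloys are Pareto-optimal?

4

Opt1: dominated by Opt6 (yield strength 784≥576, density 3.1≤5.3, cost 46≤50).
Opt2: not dominated (best cost).
Opt3: dominated by Opt6 (yield strength 784≥716, density 3.1≤10.2, cost 46≤71).
Opt4: not dominated (best density).
Opt5: dominated by Opt1 (yield strength 576≥505, density 5.3≤5.4, cost 50≤54).
Opt6: not dominated.
Opt7: not dominated (best yield strength).
Pareto-optimal: Opt2, Opt4, Opt6, Opt7 → 4.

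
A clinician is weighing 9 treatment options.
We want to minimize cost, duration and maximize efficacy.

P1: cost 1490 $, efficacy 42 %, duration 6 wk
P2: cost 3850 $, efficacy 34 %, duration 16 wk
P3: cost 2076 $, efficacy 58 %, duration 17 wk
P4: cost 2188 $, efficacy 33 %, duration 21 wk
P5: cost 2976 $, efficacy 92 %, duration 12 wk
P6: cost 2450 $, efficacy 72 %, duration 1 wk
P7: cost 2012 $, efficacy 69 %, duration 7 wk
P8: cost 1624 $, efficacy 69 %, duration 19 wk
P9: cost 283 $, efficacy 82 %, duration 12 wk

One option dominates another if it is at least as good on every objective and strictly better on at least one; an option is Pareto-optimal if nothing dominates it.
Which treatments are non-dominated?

P1: not dominated.
P2: dominated by P1 (cost 1490≤3850, efficacy 42≥34, duration 6≤16).
P3: dominated by P7 (cost 2012≤2076, efficacy 69≥58, duration 7≤17).
P4: dominated by P1 (cost 1490≤2188, efficacy 42≥33, duration 6≤21).
P5: not dominated (best efficacy).
P6: not dominated (best duration).
P7: not dominated.
P8: dominated by P9 (cost 283≤1624, efficacy 82≥69, duration 12≤19).
P9: not dominated (best cost).

P1, P5, P6, P7, P9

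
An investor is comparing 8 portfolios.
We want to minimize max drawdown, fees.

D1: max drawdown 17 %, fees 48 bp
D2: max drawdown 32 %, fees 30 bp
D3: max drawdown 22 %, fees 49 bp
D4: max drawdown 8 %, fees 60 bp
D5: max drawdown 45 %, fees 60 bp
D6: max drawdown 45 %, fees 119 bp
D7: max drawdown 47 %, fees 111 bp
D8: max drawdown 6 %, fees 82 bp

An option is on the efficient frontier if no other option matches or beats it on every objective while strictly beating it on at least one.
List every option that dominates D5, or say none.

D1, D2, D3, D4

D1: max drawdown 17≤45, fees 48≤60 — dominates D5.
D2: max drawdown 32≤45, fees 30≤60 — dominates D5.
D3: max drawdown 22≤45, fees 49≤60 — dominates D5.
D4: max drawdown 8≤45, fees 60≤60 — dominates D5.
Others (D6, D7, D8) are each worse than D5 on at least one objective.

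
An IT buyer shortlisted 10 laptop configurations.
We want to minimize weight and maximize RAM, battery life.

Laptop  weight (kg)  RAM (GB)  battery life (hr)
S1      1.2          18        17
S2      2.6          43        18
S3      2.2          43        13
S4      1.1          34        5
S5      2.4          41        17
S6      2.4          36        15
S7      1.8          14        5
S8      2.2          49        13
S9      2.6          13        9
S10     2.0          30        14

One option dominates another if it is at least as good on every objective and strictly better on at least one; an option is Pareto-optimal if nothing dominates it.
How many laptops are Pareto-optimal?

S1: not dominated.
S2: not dominated (best battery life).
S3: dominated by S8 (weight 2.2≤2.2, RAM 49≥43, battery life 13≥13).
S4: not dominated (best weight).
S5: not dominated.
S6: dominated by S5 (weight 2.4≤2.4, RAM 41≥36, battery life 17≥15).
S7: dominated by S1 (weight 1.2≤1.8, RAM 18≥14, battery life 17≥5).
S8: not dominated (best RAM).
S9: dominated by S1 (weight 1.2≤2.6, RAM 18≥13, battery life 17≥9).
S10: not dominated.
Pareto-optimal: S1, S2, S4, S5, S8, S10 → 6.

6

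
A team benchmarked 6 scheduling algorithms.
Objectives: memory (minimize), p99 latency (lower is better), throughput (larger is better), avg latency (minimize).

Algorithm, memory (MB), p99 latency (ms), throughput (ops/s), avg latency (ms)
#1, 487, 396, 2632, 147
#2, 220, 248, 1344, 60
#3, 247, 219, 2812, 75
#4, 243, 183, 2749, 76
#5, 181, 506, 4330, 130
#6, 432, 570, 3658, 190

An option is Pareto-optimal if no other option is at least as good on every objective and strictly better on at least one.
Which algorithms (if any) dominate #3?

none

#1: worse on memory (487 vs 247).
#2: worse on p99 latency (248 vs 219).
#4: worse on throughput (2749 vs 2812).
#5: worse on p99 latency (506 vs 219).
#6: worse on memory (432 vs 247).
No option dominates #3.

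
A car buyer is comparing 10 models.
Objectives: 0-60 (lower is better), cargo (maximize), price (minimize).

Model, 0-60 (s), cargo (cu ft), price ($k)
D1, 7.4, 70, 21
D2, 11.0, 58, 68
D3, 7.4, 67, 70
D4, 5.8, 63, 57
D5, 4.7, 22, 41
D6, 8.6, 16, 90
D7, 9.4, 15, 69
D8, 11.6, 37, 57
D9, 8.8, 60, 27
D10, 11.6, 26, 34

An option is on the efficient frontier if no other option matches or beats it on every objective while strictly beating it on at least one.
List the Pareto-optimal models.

D1, D4, D5

D1: not dominated (best cargo).
D2: dominated by D1 (0-60 7.4≤11.0, cargo 70≥58, price 21≤68).
D3: dominated by D1 (0-60 7.4≤7.4, cargo 70≥67, price 21≤70).
D4: not dominated.
D5: not dominated (best 0-60).
D6: dominated by D1 (0-60 7.4≤8.6, cargo 70≥16, price 21≤90).
D7: dominated by D1 (0-60 7.4≤9.4, cargo 70≥15, price 21≤69).
D8: dominated by D1 (0-60 7.4≤11.6, cargo 70≥37, price 21≤57).
D9: dominated by D1 (0-60 7.4≤8.8, cargo 70≥60, price 21≤27).
D10: dominated by D1 (0-60 7.4≤11.6, cargo 70≥26, price 21≤34).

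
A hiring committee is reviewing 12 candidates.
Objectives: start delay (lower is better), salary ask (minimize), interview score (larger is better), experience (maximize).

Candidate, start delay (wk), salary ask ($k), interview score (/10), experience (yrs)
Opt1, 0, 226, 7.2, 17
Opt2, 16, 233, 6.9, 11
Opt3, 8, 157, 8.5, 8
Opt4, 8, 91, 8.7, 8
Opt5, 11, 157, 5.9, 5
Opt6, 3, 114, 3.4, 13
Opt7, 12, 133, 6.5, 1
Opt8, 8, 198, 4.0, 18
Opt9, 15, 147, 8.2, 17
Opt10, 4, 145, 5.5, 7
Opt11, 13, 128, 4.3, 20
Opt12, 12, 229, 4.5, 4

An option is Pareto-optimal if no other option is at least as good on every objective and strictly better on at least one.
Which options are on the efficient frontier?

Opt1, Opt4, Opt6, Opt8, Opt9, Opt10, Opt11

Opt1: not dominated (best start delay).
Opt2: dominated by Opt1 (start delay 0≤16, salary ask 226≤233, interview score 7.2≥6.9, experience 17≥11).
Opt3: dominated by Opt4 (start delay 8≤8, salary ask 91≤157, interview score 8.7≥8.5, experience 8≥8).
Opt4: not dominated (best salary ask).
Opt5: dominated by Opt3 (start delay 8≤11, salary ask 157≤157, interview score 8.5≥5.9, experience 8≥5).
Opt6: not dominated.
Opt7: dominated by Opt4 (start delay 8≤12, salary ask 91≤133, interview score 8.7≥6.5, experience 8≥1).
Opt8: not dominated.
Opt9: not dominated.
Opt10: not dominated.
Opt11: not dominated (best experience).
Opt12: dominated by Opt1 (start delay 0≤12, salary ask 226≤229, interview score 7.2≥4.5, experience 17≥4).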